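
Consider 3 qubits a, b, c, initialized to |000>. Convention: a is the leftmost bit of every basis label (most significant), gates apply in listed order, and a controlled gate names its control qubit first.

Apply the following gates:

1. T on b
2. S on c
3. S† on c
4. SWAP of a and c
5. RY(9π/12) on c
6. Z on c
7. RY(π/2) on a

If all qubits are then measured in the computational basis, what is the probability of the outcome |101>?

Outcome |101> occurs with probability sqrt(2)/8 + 1/4. Key observation: gates 2-3 undo each other exactly, leaving only the rest of the circuit to track.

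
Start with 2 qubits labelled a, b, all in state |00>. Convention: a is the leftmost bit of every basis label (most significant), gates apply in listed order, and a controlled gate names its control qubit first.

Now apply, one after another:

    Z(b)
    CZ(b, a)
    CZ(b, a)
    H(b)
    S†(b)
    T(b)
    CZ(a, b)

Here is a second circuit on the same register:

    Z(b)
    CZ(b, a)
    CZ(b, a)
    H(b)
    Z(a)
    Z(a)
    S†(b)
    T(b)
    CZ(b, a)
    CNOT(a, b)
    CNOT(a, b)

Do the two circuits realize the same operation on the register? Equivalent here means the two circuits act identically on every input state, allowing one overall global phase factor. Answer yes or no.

Yes, they are equivalent — the unitaries differ by at most a global phase.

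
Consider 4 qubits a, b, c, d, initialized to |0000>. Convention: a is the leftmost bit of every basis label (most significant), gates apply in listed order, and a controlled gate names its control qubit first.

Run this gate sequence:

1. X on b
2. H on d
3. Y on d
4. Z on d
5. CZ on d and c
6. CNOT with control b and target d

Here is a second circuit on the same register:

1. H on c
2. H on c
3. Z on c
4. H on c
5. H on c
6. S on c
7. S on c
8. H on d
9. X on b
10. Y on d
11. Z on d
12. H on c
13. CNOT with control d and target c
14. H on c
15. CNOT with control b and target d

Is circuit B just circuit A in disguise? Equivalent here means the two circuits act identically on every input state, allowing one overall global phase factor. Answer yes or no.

Yes, they are equivalent — the unitaries differ by at most a global phase.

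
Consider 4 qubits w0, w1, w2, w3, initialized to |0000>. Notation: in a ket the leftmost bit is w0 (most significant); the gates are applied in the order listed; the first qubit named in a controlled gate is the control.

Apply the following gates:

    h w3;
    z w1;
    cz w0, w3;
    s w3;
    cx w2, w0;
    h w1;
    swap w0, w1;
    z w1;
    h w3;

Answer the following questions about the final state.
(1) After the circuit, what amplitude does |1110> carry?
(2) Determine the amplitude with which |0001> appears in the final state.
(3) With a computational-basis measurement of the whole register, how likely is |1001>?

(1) The amplitude on |1110> is 0.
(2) The final state's coefficient on |0001> equals sqrt(2)*(1 - I)/4.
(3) Outcome |1001> occurs with probability 1/4.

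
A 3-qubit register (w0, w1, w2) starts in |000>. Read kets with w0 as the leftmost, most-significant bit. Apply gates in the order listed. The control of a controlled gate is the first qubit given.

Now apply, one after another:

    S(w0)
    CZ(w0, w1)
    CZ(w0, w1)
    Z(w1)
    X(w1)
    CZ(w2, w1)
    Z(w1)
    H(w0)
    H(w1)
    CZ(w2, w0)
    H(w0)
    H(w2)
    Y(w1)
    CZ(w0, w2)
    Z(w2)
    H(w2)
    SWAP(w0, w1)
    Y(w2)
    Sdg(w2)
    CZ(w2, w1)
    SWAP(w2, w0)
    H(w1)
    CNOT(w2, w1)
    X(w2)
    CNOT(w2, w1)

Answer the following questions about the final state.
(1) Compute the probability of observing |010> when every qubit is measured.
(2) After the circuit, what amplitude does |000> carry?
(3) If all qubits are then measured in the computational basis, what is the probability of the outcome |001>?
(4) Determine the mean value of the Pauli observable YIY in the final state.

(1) A full measurement returns |010> with probability 1/4. Key observation: steps 2-3 multiply out to the identity, so the circuit reduces to the remaining gates.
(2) The final state's coefficient on |000> equals -1/2.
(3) A full measurement returns |001> with probability 1/4.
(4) In the final state, YIY has expectation 0.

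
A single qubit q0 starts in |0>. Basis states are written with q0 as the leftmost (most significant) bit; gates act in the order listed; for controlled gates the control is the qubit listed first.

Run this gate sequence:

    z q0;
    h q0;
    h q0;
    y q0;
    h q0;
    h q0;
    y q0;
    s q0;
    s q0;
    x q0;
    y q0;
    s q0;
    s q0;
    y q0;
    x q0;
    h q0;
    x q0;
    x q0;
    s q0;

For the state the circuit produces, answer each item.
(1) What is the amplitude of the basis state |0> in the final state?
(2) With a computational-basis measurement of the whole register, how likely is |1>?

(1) The final state's coefficient on |0> equals sqrt(2)/2.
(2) Outcome |1> occurs with probability 1/2.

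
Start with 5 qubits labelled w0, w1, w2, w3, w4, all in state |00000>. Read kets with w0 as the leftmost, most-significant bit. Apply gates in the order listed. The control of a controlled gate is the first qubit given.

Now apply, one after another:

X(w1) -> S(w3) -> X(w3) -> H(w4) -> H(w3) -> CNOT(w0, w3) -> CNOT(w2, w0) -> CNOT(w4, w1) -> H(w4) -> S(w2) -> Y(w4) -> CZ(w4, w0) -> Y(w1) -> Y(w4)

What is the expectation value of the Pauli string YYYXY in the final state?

The expectation value of YYYXY is 0.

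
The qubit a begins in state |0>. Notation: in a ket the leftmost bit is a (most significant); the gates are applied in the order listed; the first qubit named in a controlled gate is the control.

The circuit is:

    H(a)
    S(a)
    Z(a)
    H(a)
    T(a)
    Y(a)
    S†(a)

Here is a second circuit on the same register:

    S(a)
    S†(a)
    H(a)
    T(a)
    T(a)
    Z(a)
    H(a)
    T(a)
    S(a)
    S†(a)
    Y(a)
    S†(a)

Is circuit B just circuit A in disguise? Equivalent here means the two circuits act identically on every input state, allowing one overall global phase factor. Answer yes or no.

Yes: on every input state the two circuits agree up to one overall phase factor.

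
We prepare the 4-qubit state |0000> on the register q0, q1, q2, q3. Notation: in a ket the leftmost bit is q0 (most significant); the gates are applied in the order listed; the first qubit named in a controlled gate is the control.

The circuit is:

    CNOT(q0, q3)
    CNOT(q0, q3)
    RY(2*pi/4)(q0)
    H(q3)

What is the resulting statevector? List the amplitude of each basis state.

The final amplitudes are 1/2 on |0000>, 1/2 on |0001>, 1/2 on |1000>, 1/2 on |1001>, and 0 on every other basis state. Key observation: the block from step 1 through step 2 cancels to the identity and can be dropped.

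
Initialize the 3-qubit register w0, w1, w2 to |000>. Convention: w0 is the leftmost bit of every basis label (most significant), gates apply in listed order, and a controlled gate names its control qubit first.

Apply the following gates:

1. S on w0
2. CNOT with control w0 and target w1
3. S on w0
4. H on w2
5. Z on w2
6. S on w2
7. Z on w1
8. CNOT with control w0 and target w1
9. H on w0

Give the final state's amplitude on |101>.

|101> carries amplitude -I/2 in the final state.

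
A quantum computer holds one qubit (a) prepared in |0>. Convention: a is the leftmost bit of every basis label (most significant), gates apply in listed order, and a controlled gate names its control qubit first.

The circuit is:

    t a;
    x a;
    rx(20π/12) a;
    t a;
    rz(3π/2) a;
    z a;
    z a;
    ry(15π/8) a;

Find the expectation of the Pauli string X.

In the final state, X has expectation -sqrt(6*sqrt(2) + 12)/8 + sqrt(2 - sqrt(2))/4.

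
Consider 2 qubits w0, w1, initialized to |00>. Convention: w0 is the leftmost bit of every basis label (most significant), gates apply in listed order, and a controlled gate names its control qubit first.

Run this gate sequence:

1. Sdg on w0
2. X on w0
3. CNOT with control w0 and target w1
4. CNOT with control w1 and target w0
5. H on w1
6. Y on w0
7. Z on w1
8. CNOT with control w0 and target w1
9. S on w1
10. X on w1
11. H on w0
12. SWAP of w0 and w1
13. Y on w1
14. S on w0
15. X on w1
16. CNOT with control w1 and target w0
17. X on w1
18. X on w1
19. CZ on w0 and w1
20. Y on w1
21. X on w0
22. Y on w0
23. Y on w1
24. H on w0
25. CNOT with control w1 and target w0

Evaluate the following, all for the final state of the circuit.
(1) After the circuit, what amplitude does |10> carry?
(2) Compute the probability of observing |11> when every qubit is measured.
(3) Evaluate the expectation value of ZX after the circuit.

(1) |10> carries amplitude -sqrt(2)/2 in the final state.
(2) A full measurement returns |11> with probability 1/2.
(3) The expectation value of ZX is -1.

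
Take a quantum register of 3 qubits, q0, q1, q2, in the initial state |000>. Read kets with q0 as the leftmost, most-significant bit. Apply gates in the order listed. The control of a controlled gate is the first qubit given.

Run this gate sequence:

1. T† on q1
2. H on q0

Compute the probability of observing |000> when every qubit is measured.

Outcome |000> occurs with probability 1/2.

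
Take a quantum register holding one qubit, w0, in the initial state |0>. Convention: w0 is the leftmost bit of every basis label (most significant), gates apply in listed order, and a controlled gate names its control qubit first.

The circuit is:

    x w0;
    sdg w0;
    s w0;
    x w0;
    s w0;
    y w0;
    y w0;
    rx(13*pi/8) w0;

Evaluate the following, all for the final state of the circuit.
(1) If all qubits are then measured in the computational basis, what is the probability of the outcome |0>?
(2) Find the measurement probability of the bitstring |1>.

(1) Outcome |0> occurs with probability cos(3*pi/16)**2.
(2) Outcome |1> occurs with probability sin(3*pi/16)**2.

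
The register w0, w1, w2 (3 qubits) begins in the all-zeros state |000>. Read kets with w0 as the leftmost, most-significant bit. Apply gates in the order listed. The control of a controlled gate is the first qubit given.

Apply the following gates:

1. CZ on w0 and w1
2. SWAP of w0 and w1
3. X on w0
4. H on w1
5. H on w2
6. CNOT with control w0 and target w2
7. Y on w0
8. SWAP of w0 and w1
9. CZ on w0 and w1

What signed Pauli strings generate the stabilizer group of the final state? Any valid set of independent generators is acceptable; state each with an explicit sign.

One valid set of independent stabilizer generators is +XII, +IIX, +IZI (any independent generating set of the same group is equally correct).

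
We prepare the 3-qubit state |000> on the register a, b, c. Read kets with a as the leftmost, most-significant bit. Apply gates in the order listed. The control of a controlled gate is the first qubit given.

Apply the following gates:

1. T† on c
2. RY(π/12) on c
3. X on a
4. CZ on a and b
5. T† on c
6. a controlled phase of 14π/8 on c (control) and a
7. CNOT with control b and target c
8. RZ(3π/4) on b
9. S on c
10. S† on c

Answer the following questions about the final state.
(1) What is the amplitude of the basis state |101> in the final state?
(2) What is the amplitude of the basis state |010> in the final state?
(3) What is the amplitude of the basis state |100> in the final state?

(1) The amplitude on |101> is (-sqrt(sqrt(2) + 2)/4 + sqrt(6 - 3*sqrt(2))/4)*exp(I*pi/8).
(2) |010> carries amplitude 0 in the final state.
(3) The amplitude on |100> is (-sqrt(3*sqrt(2) + 6)/4 - sqrt(2 - sqrt(2))/4)*exp(5*I*pi/8).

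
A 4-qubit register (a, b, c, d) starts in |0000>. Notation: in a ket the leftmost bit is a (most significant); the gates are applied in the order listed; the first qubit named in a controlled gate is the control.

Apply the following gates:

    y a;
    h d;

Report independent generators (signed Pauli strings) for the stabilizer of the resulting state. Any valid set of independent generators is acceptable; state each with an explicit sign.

One valid set of independent stabilizer generators is +IIIX, -ZIII, +IZII, +IIZI (any independent generating set of the same group is equally correct).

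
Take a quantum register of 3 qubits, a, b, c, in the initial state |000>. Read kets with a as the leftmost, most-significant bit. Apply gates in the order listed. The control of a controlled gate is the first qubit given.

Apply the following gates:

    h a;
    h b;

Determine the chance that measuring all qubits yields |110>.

The probability of measuring |110> is 1/4.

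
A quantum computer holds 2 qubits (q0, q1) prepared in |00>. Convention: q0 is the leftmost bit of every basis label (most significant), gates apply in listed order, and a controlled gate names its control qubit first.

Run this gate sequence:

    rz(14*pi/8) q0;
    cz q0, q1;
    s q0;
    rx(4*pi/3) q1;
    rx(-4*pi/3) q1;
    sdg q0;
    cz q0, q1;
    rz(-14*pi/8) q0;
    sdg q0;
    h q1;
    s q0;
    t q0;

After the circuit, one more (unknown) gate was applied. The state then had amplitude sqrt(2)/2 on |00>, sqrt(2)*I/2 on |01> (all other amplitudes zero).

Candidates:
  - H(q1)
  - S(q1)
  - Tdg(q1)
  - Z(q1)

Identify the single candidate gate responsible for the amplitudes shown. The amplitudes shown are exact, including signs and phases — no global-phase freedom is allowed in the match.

It was S(q1) that produced the state shown.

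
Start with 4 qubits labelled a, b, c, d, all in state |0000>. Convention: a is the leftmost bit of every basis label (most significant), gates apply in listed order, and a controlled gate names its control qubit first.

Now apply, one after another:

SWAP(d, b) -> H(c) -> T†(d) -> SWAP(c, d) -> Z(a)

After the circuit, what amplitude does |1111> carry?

The amplitude on |1111> is 0.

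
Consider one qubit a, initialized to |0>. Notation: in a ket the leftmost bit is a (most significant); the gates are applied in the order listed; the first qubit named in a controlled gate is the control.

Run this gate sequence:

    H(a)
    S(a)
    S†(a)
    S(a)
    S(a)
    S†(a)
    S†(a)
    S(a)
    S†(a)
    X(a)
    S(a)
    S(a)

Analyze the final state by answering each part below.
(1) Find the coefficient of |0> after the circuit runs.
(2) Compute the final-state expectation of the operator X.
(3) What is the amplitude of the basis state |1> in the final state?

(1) The final state's coefficient on |0> equals sqrt(2)/2. Key observation: gates 2-9 undo each other exactly, leaving only the rest of the circuit to track.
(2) The observable X averages to -1.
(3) The final state's coefficient on |1> equals -sqrt(2)/2.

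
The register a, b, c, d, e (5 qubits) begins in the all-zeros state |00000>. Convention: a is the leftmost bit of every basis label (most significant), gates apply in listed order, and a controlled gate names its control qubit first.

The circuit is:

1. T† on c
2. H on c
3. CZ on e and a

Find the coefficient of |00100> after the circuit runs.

The amplitude on |00100> is sqrt(2)/2.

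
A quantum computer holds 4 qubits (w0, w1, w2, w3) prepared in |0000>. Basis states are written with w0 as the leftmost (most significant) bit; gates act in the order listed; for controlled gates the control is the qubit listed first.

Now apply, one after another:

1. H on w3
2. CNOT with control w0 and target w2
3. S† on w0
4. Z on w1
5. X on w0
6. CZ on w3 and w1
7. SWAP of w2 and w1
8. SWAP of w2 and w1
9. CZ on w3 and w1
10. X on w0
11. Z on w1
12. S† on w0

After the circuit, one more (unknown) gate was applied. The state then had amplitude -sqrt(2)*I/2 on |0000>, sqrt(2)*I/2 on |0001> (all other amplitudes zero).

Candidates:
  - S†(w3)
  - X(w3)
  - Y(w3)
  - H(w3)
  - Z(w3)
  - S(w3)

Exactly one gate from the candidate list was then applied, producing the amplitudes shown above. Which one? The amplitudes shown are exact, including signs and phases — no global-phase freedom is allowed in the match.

It was Y(w3) that produced the state shown.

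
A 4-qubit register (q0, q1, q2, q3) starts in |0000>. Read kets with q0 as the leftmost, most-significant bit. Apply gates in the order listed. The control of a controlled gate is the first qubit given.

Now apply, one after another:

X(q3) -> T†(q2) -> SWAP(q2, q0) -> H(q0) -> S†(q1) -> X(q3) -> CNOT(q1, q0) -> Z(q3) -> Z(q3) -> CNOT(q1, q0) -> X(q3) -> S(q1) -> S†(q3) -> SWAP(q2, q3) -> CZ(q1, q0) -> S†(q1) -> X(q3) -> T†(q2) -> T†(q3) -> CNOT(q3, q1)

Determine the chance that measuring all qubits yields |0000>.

The probability of measuring |0000> is 0. Key observation: steps 5-12 multiply out to the identity, so the circuit reduces to the remaining gates.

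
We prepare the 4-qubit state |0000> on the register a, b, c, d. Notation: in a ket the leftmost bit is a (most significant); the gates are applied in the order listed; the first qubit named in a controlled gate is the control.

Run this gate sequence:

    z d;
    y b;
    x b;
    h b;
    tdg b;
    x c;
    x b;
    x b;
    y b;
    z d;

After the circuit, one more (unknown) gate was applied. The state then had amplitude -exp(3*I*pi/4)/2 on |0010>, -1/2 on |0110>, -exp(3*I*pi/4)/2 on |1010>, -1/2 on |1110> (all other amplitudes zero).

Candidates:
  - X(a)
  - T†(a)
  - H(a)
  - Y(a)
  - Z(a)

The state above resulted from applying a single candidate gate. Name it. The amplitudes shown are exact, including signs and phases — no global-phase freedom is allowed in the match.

The applied gate was H(a).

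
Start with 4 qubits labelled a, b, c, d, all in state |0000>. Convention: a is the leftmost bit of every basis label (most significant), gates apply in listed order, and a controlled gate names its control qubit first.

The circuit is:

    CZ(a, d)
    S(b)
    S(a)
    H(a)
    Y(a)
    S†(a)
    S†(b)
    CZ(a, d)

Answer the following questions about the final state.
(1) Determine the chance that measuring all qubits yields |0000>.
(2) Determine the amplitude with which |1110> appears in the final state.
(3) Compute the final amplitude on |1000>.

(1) The probability of measuring |0000> is 1/2.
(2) |1110> carries amplitude 0 in the final state.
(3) The amplitude on |1000> is sqrt(2)/2.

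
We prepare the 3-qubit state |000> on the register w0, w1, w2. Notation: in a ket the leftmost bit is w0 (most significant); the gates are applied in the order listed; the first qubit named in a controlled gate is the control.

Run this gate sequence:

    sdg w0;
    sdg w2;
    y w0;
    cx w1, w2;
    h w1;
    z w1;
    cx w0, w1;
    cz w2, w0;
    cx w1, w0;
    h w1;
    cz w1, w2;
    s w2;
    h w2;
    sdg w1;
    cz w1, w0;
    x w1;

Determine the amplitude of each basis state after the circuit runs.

The final amplitudes are -sqrt(2)/4 on |000>, -sqrt(2)/4 on |001>, sqrt(2)*I/4 on |010>, sqrt(2)*I/4 on |011>, sqrt(2)/4 on |100>, sqrt(2)/4 on |101>, -sqrt(2)*I/4 on |110>, -sqrt(2)*I/4 on |111>.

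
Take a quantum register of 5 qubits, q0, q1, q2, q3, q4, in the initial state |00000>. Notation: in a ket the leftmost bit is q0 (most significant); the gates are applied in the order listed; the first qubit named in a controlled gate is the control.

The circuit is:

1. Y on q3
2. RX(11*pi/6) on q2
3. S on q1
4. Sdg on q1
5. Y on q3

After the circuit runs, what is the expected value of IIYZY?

The observable IIYZY averages to 0. Key observation: steps 3-4 multiply out to the identity, so the circuit reduces to the remaining gates.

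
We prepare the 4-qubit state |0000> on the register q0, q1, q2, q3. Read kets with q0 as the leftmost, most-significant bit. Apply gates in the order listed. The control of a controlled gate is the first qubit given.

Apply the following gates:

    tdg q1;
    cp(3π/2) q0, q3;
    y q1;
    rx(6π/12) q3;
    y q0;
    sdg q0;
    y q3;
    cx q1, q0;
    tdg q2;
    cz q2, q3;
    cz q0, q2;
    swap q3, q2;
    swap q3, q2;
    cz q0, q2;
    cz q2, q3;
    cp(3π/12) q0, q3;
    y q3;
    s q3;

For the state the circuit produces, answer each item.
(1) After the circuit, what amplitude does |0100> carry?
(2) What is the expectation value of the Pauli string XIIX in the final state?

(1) The final state's coefficient on |0100> equals sqrt(2)*I/2. Key observation: the block from step 10 through step 15 cancels to the identity and can be dropped.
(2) The expectation value of XIIX is 0.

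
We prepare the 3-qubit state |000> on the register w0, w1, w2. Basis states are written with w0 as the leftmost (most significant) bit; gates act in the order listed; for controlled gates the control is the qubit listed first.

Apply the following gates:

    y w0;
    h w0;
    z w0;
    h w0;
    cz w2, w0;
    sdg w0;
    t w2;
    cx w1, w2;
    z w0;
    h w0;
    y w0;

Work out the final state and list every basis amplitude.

After the circuit, the state carries amplitude sqrt(2)/2 on |000>, -sqrt(2)/2 on |100>, and 0 on every other basis state.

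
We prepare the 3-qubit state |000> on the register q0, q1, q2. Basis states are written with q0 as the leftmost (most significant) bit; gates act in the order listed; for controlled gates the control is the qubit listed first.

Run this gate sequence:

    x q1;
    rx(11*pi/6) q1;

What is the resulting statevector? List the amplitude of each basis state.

The resulting statevector has amplitude I*(-sqrt(6) + sqrt(2))/4 on |000>, -sqrt(6)/4 - sqrt(2)/4 on |010>, and 0 on every other basis state.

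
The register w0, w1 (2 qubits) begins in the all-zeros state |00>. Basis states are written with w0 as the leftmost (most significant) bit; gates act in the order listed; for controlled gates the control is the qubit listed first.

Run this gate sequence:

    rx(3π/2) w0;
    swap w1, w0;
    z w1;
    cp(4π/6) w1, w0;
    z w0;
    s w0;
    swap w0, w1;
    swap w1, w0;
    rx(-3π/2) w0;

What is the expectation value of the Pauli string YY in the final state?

The observable YY averages to 1.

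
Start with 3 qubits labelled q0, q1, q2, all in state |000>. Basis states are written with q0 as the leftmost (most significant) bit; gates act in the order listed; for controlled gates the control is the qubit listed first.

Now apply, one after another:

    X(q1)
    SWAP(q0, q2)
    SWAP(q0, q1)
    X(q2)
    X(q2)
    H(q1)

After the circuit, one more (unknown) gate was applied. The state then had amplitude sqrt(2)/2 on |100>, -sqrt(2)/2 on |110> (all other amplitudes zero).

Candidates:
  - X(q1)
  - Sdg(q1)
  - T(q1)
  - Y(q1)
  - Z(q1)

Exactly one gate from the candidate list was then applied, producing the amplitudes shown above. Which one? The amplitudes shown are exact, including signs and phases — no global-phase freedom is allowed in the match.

The unique candidate consistent with the amplitudes is Z(q1). Key observation: the block from step 4 through step 5 cancels to the identity and can be dropped.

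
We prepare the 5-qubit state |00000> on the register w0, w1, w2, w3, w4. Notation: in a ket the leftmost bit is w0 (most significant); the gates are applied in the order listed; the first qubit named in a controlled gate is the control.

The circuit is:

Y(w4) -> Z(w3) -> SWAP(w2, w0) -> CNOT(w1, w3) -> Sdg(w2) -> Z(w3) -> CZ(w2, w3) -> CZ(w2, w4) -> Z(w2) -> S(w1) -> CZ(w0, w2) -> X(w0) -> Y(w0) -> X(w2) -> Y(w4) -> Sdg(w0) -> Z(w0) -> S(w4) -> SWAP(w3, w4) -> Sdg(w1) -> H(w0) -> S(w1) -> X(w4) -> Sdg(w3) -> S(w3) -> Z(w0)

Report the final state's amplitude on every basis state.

After the circuit, the state carries amplitude -sqrt(2)*I/2 on |00101>, sqrt(2)*I/2 on |10101>, and 0 on every other basis state.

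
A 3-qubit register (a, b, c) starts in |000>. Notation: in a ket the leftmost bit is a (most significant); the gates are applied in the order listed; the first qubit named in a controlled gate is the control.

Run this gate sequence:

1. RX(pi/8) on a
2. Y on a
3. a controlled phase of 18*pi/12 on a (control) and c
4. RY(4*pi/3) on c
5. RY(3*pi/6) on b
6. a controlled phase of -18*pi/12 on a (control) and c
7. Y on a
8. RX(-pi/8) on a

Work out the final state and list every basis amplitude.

The final amplitudes are -sqrt(2)/4 on |000>, sqrt(6)*(1 - I)*(-sqrt(sqrt(2) + 2) + 2*I)/16 on |001>, -sqrt(2)/4 on |010>, sqrt(6)*(1 - I)*(-sqrt(sqrt(2) + 2) + 2*I)/16 on |011>, 0 on |100>, (-1/16 - I/16)*sqrt(12 - 6*sqrt(2)) on |101>, 0 on |110>, (-1/16 - I/16)*sqrt(12 - 6*sqrt(2)) on |111>.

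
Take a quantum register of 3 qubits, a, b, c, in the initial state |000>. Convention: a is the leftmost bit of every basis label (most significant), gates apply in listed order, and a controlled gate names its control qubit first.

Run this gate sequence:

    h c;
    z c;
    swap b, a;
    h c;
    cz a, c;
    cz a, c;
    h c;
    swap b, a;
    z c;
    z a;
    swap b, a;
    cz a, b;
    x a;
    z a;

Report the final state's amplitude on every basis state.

After the circuit, the state carries amplitude -sqrt(2)/2 on |100>, -sqrt(2)/2 on |101>, and 0 on every other basis state.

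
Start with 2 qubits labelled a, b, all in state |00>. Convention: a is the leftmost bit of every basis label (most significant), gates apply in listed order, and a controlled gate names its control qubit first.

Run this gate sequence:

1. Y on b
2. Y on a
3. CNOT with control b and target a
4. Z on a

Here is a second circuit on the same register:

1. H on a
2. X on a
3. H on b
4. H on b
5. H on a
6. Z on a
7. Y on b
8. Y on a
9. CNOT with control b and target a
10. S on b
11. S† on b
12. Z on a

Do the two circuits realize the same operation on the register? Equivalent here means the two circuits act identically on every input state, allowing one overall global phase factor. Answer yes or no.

Yes — the two circuits implement the same unitary up to a global phase.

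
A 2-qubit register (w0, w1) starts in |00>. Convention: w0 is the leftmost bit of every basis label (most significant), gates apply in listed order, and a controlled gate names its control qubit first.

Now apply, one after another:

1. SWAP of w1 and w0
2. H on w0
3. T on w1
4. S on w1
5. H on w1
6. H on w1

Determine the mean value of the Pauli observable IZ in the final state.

In the final state, IZ has expectation 1.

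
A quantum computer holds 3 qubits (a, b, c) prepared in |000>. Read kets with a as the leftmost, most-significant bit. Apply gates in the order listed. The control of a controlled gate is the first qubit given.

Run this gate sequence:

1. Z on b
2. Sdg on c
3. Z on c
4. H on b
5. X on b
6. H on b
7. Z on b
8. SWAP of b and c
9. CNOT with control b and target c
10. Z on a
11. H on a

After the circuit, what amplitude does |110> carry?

The final state's coefficient on |110> equals 0.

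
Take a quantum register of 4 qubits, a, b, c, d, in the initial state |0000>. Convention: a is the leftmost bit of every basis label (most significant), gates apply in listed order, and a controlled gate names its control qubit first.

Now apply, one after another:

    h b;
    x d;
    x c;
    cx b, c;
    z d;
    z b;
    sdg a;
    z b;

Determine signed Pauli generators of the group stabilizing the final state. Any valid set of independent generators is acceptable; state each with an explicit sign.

The final state is stabilized by the group generated by +IXXI, +ZIII, -IZZI, -IIIZ; other independent generating sets are equally valid.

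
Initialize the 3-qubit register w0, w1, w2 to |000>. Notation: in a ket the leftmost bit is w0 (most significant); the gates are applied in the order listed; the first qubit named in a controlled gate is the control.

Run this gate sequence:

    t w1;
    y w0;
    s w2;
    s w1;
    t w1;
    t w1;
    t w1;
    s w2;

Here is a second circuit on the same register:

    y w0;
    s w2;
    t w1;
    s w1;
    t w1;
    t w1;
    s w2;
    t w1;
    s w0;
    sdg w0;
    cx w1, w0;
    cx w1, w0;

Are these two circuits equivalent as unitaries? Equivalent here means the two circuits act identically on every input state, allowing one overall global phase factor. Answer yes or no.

Yes — the two circuits implement the same unitary up to a global phase.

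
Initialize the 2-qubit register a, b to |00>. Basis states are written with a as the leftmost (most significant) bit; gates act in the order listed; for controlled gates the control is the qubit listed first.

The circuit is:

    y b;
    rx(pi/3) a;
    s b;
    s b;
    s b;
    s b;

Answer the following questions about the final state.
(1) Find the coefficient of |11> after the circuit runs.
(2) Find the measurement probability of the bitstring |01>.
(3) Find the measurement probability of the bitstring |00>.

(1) The amplitude on |11> is 1/2. Key observation: steps 3-6 multiply out to the identity, so the circuit reduces to the remaining gates.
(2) The probability of measuring |01> is 3/4.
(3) A full measurement returns |00> with probability 0.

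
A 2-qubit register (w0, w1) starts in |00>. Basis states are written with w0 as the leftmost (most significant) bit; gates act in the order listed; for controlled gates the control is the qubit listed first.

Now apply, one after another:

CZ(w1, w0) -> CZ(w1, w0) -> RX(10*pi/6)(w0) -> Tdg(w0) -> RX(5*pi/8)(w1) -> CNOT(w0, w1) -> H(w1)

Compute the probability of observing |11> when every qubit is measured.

A full measurement returns |11> with probability 1/8.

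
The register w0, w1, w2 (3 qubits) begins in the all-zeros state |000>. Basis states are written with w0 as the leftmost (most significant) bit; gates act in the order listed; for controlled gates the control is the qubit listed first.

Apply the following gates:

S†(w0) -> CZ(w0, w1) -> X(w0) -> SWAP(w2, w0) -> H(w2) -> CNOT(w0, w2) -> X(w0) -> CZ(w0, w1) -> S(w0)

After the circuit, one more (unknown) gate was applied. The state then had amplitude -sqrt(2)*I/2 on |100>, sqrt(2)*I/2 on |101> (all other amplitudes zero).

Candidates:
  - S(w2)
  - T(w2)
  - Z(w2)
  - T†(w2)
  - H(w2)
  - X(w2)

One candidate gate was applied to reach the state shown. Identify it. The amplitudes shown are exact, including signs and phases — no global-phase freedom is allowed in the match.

It was X(w2) that produced the state shown.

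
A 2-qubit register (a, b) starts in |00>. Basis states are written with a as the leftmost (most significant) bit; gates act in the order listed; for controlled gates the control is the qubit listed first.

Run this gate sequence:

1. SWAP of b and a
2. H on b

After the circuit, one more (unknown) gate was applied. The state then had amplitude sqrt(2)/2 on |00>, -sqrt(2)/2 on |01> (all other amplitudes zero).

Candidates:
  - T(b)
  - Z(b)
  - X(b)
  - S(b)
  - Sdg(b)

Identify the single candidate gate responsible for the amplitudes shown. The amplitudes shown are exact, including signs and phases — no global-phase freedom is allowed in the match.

It was Z(b) that produced the state shown.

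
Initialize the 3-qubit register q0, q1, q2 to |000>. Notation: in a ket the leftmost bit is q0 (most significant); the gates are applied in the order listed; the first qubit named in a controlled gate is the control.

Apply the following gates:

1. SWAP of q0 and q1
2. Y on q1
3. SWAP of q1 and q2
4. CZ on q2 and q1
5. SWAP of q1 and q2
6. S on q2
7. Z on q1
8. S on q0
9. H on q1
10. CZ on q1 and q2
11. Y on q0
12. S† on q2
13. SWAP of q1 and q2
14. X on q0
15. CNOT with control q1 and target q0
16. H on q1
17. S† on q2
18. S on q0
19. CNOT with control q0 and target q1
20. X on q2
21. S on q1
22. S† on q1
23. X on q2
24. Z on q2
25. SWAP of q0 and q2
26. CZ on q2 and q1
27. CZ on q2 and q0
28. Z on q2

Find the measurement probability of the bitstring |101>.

Outcome |101> occurs with probability 0. Key observation: gates 20-23 undo each other exactly, leaving only the rest of the circuit to track.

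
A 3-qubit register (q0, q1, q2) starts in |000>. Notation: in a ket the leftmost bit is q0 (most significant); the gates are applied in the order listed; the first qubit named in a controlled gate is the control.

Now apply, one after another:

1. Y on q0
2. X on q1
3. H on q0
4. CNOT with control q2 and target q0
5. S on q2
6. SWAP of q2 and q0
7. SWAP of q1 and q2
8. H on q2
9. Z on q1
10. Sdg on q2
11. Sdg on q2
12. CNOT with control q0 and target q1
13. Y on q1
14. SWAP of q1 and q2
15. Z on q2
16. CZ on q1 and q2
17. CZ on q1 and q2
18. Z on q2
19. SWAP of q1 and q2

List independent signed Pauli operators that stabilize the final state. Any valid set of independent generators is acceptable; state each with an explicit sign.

The stabilizer group can be generated by -IXI, +IIX, +ZII, among other valid generating sets. Key observation: steps 14-19 multiply out to the identity, so the circuit reduces to the remaining gates.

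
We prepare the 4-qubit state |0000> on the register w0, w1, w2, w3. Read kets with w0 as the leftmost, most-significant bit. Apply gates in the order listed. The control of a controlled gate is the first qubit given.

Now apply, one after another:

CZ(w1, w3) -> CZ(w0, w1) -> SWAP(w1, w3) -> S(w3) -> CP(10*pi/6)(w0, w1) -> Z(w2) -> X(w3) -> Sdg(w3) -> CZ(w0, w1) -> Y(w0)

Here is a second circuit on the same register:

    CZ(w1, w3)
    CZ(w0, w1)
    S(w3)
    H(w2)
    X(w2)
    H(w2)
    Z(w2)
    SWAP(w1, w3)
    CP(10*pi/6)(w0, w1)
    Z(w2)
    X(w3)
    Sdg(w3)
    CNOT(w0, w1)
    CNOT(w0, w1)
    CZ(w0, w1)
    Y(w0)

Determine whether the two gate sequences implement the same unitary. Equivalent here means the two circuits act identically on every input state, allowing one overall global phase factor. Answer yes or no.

No: there is an input state on which the two circuits produce genuinely different outputs (not merely differing by a phase).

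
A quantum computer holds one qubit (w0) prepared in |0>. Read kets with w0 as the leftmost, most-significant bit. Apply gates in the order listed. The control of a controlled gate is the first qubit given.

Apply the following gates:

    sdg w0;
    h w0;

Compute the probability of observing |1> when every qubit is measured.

Outcome |1> occurs with probability 1/2.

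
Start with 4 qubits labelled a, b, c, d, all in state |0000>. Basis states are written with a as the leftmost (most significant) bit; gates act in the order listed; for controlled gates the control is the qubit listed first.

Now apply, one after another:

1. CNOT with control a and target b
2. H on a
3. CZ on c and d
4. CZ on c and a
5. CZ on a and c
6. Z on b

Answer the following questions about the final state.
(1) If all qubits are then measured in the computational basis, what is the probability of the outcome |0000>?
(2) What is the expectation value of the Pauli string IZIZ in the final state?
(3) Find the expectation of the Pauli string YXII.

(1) A full measurement returns |0000> with probability 1/2.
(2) The observable IZIZ averages to 1.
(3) The observable YXII averages to 0.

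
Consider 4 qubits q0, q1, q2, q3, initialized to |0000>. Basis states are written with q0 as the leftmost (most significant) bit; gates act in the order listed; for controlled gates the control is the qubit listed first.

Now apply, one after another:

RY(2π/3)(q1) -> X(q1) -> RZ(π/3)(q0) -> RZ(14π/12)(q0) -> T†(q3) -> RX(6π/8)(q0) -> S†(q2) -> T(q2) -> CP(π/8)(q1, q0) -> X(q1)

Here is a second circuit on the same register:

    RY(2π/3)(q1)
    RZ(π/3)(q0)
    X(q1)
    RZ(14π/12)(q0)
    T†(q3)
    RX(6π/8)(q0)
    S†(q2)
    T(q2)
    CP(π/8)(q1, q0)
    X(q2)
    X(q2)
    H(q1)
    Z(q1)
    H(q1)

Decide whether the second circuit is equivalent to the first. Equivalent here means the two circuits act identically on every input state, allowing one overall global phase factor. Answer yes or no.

Yes, they are equivalent — the unitaries differ by at most a global phase.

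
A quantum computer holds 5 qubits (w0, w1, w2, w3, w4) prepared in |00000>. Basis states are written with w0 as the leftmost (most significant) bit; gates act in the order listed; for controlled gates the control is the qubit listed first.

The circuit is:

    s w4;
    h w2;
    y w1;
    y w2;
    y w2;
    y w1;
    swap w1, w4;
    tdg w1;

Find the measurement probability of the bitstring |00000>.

Outcome |00000> occurs with probability 1/2. Key observation: the block from step 3 through step 6 cancels to the identity and can be dropped.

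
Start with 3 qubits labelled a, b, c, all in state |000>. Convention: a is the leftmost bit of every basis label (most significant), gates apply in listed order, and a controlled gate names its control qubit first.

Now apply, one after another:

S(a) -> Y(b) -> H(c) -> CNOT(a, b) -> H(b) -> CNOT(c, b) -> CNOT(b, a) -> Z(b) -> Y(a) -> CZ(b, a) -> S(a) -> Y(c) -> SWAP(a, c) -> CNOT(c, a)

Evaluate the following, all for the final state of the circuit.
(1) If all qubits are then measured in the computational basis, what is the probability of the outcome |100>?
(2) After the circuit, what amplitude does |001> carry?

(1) Outcome |100> occurs with probability 0.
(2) The amplitude on |001> is 1/2.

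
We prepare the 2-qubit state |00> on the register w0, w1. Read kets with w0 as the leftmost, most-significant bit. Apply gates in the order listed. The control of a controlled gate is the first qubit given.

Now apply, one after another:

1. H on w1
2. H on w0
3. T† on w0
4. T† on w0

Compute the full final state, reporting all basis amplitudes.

The final amplitudes are 1/2 on |00>, 1/2 on |01>, -I/2 on |10>, -I/2 on |11>.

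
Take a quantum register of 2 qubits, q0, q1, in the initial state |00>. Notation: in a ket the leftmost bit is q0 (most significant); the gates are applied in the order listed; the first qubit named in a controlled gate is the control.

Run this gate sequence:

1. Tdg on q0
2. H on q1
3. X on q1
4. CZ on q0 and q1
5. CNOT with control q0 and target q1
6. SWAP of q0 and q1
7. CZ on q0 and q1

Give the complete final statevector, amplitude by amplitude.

The final amplitudes are sqrt(2)/2 on |00>, 0 on |01>, sqrt(2)/2 on |10>, 0 on |11>.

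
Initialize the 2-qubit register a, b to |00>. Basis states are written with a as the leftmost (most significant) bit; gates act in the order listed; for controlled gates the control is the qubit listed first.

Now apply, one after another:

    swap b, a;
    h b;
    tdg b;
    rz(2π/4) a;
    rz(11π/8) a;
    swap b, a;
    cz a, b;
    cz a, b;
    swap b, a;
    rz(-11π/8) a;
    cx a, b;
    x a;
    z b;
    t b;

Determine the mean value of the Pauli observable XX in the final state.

In the final state, XX has expectation 0. Key observation: the block from step 5 through step 10 cancels to the identity and can be dropped.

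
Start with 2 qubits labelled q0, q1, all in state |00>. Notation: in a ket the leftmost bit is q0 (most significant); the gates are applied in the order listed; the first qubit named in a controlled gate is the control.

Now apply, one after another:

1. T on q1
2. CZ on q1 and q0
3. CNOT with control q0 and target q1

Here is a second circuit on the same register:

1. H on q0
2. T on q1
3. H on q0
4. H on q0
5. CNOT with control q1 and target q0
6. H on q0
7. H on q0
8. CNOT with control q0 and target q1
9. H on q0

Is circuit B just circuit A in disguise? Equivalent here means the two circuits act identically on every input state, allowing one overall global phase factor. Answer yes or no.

No: there is an input state on which the two circuits produce genuinely different outputs (not merely differing by a phase).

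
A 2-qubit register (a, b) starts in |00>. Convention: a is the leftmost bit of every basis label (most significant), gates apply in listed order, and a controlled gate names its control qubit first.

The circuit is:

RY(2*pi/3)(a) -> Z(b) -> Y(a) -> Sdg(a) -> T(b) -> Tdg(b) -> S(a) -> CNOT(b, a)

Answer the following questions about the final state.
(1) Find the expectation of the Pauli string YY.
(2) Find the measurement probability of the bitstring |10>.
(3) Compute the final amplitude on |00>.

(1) In the final state, YY has expectation 0. Key observation: steps 4-7 multiply out to the identity, so the circuit reduces to the remaining gates.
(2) A full measurement returns |10> with probability 1/4.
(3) The final state's coefficient on |00> equals -sqrt(3)*I/2.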